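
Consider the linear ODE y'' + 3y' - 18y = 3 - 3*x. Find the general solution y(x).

y = -5/36 + x/6 + C1*exp(3*x) + C2*exp(-6*x)

Characteristic equation r² + 3r - 18 = 0 factors as (r - 3)(r + 6) = 0, so r = 3, -6.
Hence y_h = C1*exp(3*x) + C2*exp(-6*x).
For the particular solution try y_p = A0 + A1*x. Substituting and matching coefficients of each power of x gives A0 = -5/36, A1 = 1/6, so y_p = -5/36 + x/6.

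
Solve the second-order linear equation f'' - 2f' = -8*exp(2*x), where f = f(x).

Characteristic equation r² - 2r = 0 factors as (r - 2)r = 0, so r = 2, 0.
Hence f_h = C1*exp(2*x) + C2.
Since exp(2*x) solves the homogeneous equation (r = 2 is a root of multiplicity 1), multiply the trial by x. Try f_p = A*x*exp(2*x). Substituting into the equation and dividing by exp(2*x) gives A = -4, so f_p = -4*x*exp(2*x).

f = C2 + C1*exp(2*x) - 4*x*exp(2*x)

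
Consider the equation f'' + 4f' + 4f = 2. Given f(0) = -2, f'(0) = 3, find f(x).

f = 1/2 - 5*exp(-2*x)/2 - 2*x*exp(-2*x)

Characteristic equation r² + 4r + 4 = 0 has discriminant (4)² - 4·(4) = 0, so r = -2 is a repeated root.
Hence f_h = (C1 + C2*x)*exp(-2*x).
For the particular solution try f_p = A0. Substituting and matching coefficients of each power of x gives A0 = 1/2, so f_p = 1/2.
General solution: f = 1/2 + C1*exp(-2*x) + C2*x*exp(-2*x).
Apply the initial conditions: f(0) = 1/2 + C1 = -2 and f'(0) = C2 - 2*C1 = 3. Solving gives C1 = -5/2, C2 = -2.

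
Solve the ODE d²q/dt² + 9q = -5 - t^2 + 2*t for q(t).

q = -43/81 - t**2/9 + 2*t/9 + C1*cos(3*t) + C2*sin(3*t)

Characteristic equation r² + 9 = 0 has discriminant (0)² - 4·(9) = -36 < 0, so r = ± 3i.
Hence q_h = C1*cos(3*t) + C2*sin(3*t).
For the particular solution try q_p = A0 + A1*t + A2*t^2. Substituting and matching coefficients of each power of t gives A0 = -43/81, A1 = 2/9, A2 = -1/9, so q_p = -43/81 - t^2/9 + 2*t/9.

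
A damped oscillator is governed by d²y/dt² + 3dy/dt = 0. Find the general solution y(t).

Characteristic equation r² + 3r = 0 factors as (r + 3)r = 0, so r = -3, 0.
Hence y_h = C1*exp(-3*t) + C2.

y = C2 + C1*exp(-3*t)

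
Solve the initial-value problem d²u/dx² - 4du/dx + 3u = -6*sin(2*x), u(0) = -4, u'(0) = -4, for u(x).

Characteristic equation r² - 4r + 3 = 0 factors as (r - 1)(r - 3) = 0, so r = 1, 3.
Hence u_h = C1*exp(x) + C2*exp(3*x).
Try u_p = A*cos(2*x) + B*sin(2*x). Substituting and equating the coefficients of cos(2x) and sin(2x) gives A = -48/65, B = 6/65, so u_p = -48*cos(2*x)/65 + 6*sin(2*x)/65.
General solution: u = -48*cos(2*x)/65 + 6*sin(2*x)/65 + C1*exp(x) + C2*exp(3*x).
Apply the initial conditions: u(0) = -48/65 + C1 + C2 = -4 and u'(0) = 12/65 + C1 + 3*C2 = -4. Solving gives C1 = -14/5, C2 = -6/13.

u = -48*cos(2*x)/65 - 14*exp(x)/5 - 6*exp(3*x)/13 + 6*sin(2*x)/65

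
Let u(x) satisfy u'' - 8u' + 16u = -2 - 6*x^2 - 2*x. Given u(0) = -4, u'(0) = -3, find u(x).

u = -21/64 - 235*exp(4*x)/64 - 3*x**2/8 - x/2 + 195*x*exp(4*x)/16

Characteristic equation r² - 8r + 16 = 0 has discriminant (-8)² - 4·(16) = 0, so r = 4 is a repeated root.
Hence u_h = (C1 + C2*x)*exp(4*x).
For the particular solution try u_p = A0 + A1*x + A2*x^2. Substituting and matching coefficients of each power of x gives A0 = -21/64, A1 = -1/2, A2 = -3/8, so u_p = -21/64 - 3*x^2/8 - x/2.
General solution: u = -21/64 - 3*x^2/8 - x/2 + C1*exp(4*x) + C2*x*exp(4*x).
Apply the initial conditions: u(0) = -21/64 + C1 = -4 and u'(0) = -1/2 + C2 + 4*C1 = -3. Solving gives C1 = -235/64, C2 = 195/16.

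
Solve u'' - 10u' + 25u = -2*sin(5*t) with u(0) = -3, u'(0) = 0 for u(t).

u = -74*exp(5*t)/25 - cos(5*t)/25 + 74*t*exp(5*t)/5

Characteristic equation r² - 10r + 25 = 0 has discriminant (-10)² - 4·(25) = 0, so r = 5 is a repeated root.
Hence u_h = (C1 + C2*t)*exp(5*t).
Try u_p = A*cos(5*t) + B*sin(5*t). Substituting and equating the coefficients of cos(5t) and sin(5t) gives A = -1/25, B = 0, so u_p = -cos(5*t)/25.
General solution: u = -cos(5*t)/25 + C1*exp(5*t) + C2*t*exp(5*t).
Apply the initial conditions: u(0) = -1/25 + C1 = -3 and u'(0) = C2 + 5*C1 = 0. Solving gives C1 = -74/25, C2 = 74/5.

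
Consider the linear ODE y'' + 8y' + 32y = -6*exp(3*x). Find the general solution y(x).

y = -6*exp(3*x)/65 + C1*cos(4*x)*exp(-4*x) + C2*exp(-4*x)*sin(4*x)

Characteristic equation r² + 8r + 32 = 0 has discriminant (8)² - 4·(32) = -64 < 0, so r = -4 ± 4i.
Hence y_h = C1*cos(4*x)*exp(-4*x) + C2*exp(-4*x)*sin(4*x).
Try y_p = A*exp(3*x). Substituting into the equation and dividing by exp(3*x) gives A = -6/65, so y_p = -6*exp(3*x)/65.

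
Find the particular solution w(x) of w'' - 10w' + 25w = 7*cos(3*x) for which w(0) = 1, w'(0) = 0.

Characteristic equation r² - 10r + 25 = 0 has discriminant (-10)² - 4·(25) = 0, so r = 5 is a repeated root.
Hence w_h = (C1 + C2*x)*exp(5*x).
Try w_p = A*cos(3*x) + B*sin(3*x). Substituting and equating the coefficients of cos(3x) and sin(3x) gives A = 28/289, B = -105/578, so w_p = -105*sin(3*x)/578 + 28*cos(3*x)/289.
General solution: w = -105*sin(3*x)/578 + 28*cos(3*x)/289 + C1*exp(5*x) + C2*x*exp(5*x).
Apply the initial conditions: w(0) = 28/289 + C1 = 1 and w'(0) = -315/578 + C2 + 5*C1 = 0. Solving gives C1 = 261/289, C2 = -135/34.

w = -105*sin(3*x)/578 + 28*cos(3*x)/289 + 261*exp(5*x)/289 - 135*x*exp(5*x)/34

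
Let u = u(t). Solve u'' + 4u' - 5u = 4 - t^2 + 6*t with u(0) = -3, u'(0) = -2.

Characteristic equation r² + 4r - 5 = 0 factors as (r - 1)(r + 5) = 0, so r = 1, -5.
Hence u_h = C1*exp(t) + C2*exp(-5*t).
For the particular solution try u_p = A0 + A1*t + A2*t^2. Substituting and matching coefficients of each power of t gives A0 = -178/125, A1 = -22/25, A2 = 1/5, so u_p = -178/125 - 22*t/25 + t^2/5.
General solution: u = -178/125 - 22*t/25 + t^2/5 + C1*exp(t) + C2*exp(-5*t).
Apply the initial conditions: u(0) = -178/125 + C1 + C2 = -3 and u'(0) = -22/25 + C1 - 5*C2 = -2. Solving gives C1 = -3/2, C2 = -19/250.

u = -178/125 - 22*t/25 - 19*exp(-5*t)/250 - 3*exp(t)/2 + t**2/5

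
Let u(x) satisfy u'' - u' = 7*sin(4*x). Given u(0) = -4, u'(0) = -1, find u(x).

Characteristic equation r² - r = 0 factors as (r - 1)r = 0, so r = 1, 0.
Hence u_h = C1*exp(x) + C2.
Try u_p = A*cos(4*x) + B*sin(4*x). Substituting and equating the coefficients of cos(4x) and sin(4x) gives A = 7/68, B = -7/17, so u_p = -7*sin(4*x)/17 + 7*cos(4*x)/68.
General solution: u = C2 - 7*sin(4*x)/17 + 7*cos(4*x)/68 + C1*exp(x).
Apply the initial conditions: u(0) = 7/68 + C1 + C2 = -4 and u'(0) = -28/17 + C1 = -1. Solving gives C1 = 11/17, C2 = -19/4.

u = -19/4 - 7*sin(4*x)/17 + 7*cos(4*x)/68 + 11*exp(x)/17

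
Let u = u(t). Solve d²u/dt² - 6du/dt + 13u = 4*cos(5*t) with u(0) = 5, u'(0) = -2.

Characteristic equation r² - 6r + 13 = 0 has discriminant (-6)² - 4·(13) = -16 < 0, so r = 3 ± 2i.
Hence u_h = C1*cos(2*t)*exp(3*t) + C2*exp(3*t)*sin(2*t).
Try u_p = A*cos(5*t) + B*sin(5*t). Substituting and equating the coefficients of cos(5t) and sin(5t) gives A = -4/87, B = -10/87, so u_p = -10*sin(5*t)/87 - 4*cos(5*t)/87.
General solution: u = -10*sin(5*t)/87 - 4*cos(5*t)/87 + C1*cos(2*t)*exp(3*t) + C2*exp(3*t)*sin(2*t).
Apply the initial conditions: u(0) = -4/87 + C1 = 5 and u'(0) = -50/87 + 2*C2 + 3*C1 = -2. Solving gives C1 = 439/87, C2 = -1441/174.

u = -10*sin(5*t)/87 - 4*cos(5*t)/87 - 1441*exp(3*t)*sin(2*t)/174 + 439*cos(2*t)*exp(3*t)/87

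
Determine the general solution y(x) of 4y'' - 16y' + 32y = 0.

y = C1*cos(2*x)*exp(2*x) + C2*exp(2*x)*sin(2*x)

Divide through by 4: y'' - 4y' + 8y = 0.
Characteristic equation r² - 4r + 8 = 0 has discriminant (-4)² - 4·(8) = -16 < 0, so r = 2 ± 2i.
Hence y_h = C1*cos(2*x)*exp(2*x) + C2*exp(2*x)*sin(2*x).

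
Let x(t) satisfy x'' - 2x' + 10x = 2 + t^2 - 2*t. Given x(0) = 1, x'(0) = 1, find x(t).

x = 37/250 - 4*t/25 + t**2/10 + 77*exp(t)*sin(3*t)/750 + 213*cos(3*t)*exp(t)/250

Characteristic equation r² - 2r + 10 = 0 has discriminant (-2)² - 4·(10) = -36 < 0, so r = 1 ± 3i.
Hence x_h = C1*cos(3*t)*exp(t) + C2*exp(t)*sin(3*t).
For the particular solution try x_p = A0 + A1*t + A2*t^2. Substituting and matching coefficients of each power of t gives A0 = 37/250, A1 = -4/25, A2 = 1/10, so x_p = 37/250 - 4*t/25 + t^2/10.
General solution: x = 37/250 - 4*t/25 + t^2/10 + C1*cos(3*t)*exp(t) + C2*exp(t)*sin(3*t).
Apply the initial conditions: x(0) = 37/250 + C1 = 1 and x'(0) = -4/25 + C1 + 3*C2 = 1. Solving gives C1 = 213/250, C2 = 77/750.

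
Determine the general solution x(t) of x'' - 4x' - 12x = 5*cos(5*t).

x = -185*cos(5*t)/1769 - 100*sin(5*t)/1769 + C1*exp(6*t) + C2*exp(-2*t)

Characteristic equation r² - 4r - 12 = 0 factors as (r - 6)(r + 2) = 0, so r = 6, -2.
Hence x_h = C1*exp(6*t) + C2*exp(-2*t).
Try x_p = A*cos(5*t) + B*sin(5*t). Substituting and equating the coefficients of cos(5t) and sin(5t) gives A = -185/1769, B = -100/1769, so x_p = -185*cos(5*t)/1769 - 100*sin(5*t)/1769.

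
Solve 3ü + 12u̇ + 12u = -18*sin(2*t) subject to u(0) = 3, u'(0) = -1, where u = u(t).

u = 3*cos(2*t)/4 + 9*exp(-2*t)/4 + 7*t*exp(-2*t)/2

Divide through by 3: u'' + 4u' + 4u = -6*sin(2*t).
Characteristic equation r² + 4r + 4 = 0 has discriminant (4)² - 4·(4) = 0, so r = -2 is a repeated root.
Hence u_h = (C1 + C2*t)*exp(-2*t).
Try u_p = A*cos(2*t) + B*sin(2*t). Substituting and equating the coefficients of cos(2t) and sin(2t) gives A = 3/4, B = 0, so u_p = 3*cos(2*t)/4.
General solution: u = 3*cos(2*t)/4 + C1*exp(-2*t) + C2*t*exp(-2*t).
Apply the initial conditions: u(0) = 3/4 + C1 = 3 and u'(0) = C2 - 2*C1 = -1. Solving gives C1 = 9/4, C2 = 7/2.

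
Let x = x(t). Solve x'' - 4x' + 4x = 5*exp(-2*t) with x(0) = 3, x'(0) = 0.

x = 5*exp(-2*t)/16 + 43*exp(2*t)/16 - 19*t*exp(2*t)/4

Characteristic equation r² - 4r + 4 = 0 has discriminant (-4)² - 4·(4) = 0, so r = 2 is a repeated root.
Hence x_h = (C1 + C2*t)*exp(2*t).
Try x_p = A*exp(-2*t). Substituting into the equation and dividing by exp(-2*t) gives A = 5/16, so x_p = 5*exp(-2*t)/16.
General solution: x = 5*exp(-2*t)/16 + C1*exp(2*t) + C2*t*exp(2*t).
Apply the initial conditions: x(0) = 5/16 + C1 = 3 and x'(0) = -5/8 + C2 + 2*C1 = 0. Solving gives C1 = 43/16, C2 = -19/4.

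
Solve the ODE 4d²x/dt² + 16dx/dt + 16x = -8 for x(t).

Divide through by 4: x'' + 4x' + 4x = -2.
Characteristic equation r² + 4r + 4 = 0 has discriminant (4)² - 4·(4) = 0, so r = -2 is a repeated root.
Hence x_h = (C1 + C2*t)*exp(-2*t).
For the particular solution try x_p = A0. Substituting and matching coefficients of each power of t gives A0 = -1/2, so x_p = -1/2.

x = -1/2 + C1*exp(-2*t) + C2*t*exp(-2*t)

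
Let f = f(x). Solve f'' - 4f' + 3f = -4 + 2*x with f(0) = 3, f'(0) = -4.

Characteristic equation r² - 4r + 3 = 0 factors as (r - 1)(r - 3) = 0, so r = 1, 3.
Hence f_h = C1*exp(x) + C2*exp(3*x).
For the particular solution try f_p = A0 + A1*x. Substituting and matching coefficients of each power of x gives A0 = -4/9, A1 = 2/3, so f_p = -4/9 + 2*x/3.
General solution: f = -4/9 + 2*x/3 + C1*exp(x) + C2*exp(3*x).
Apply the initial conditions: f(0) = -4/9 + C1 + C2 = 3 and f'(0) = 2/3 + C1 + 3*C2 = -4. Solving gives C1 = 15/2, C2 = -73/18.

f = -4/9 - 73*exp(3*x)/18 + 2*x/3 + 15*exp(x)/2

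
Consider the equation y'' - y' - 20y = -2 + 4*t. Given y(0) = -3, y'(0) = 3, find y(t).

Characteristic equation r² - r - 20 = 0 factors as (r + 4)(r - 5) = 0, so r = -4, 5.
Hence y_h = C1*exp(-4*t) + C2*exp(5*t).
For the particular solution try y_p = A0 + A1*t. Substituting and matching coefficients of each power of t gives A0 = 11/100, A1 = -1/5, so y_p = 11/100 - t/5.
General solution: y = 11/100 - t/5 + C1*exp(-4*t) + C2*exp(5*t).
Apply the initial conditions: y(0) = 11/100 + C1 + C2 = -3 and y'(0) = -1/5 - 4*C1 + 5*C2 = 3. Solving gives C1 = -25/12, C2 = -77/75.

y = 11/100 - 77*exp(5*t)/75 - 25*exp(-4*t)/12 - t/5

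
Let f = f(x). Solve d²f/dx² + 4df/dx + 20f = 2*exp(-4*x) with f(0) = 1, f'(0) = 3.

Characteristic equation r² + 4r + 20 = 0 has discriminant (4)² - 4·(20) = -64 < 0, so r = -2 ± 4i.
Hence f_h = C1*cos(4*x)*exp(-2*x) + C2*exp(-2*x)*sin(4*x).
Try f_p = A*exp(-4*x). Substituting into the equation and dividing by exp(-4*x) gives A = 1/10, so f_p = exp(-4*x)/10.
General solution: f = exp(-4*x)/10 + C1*cos(4*x)*exp(-2*x) + C2*exp(-2*x)*sin(4*x).
Apply the initial conditions: f(0) = 1/10 + C1 = 1 and f'(0) = -2/5 - 2*C1 + 4*C2 = 3. Solving gives C1 = 9/10, C2 = 13/10.

f = exp(-4*x)/10 + 9*cos(4*x)*exp(-2*x)/10 + 13*exp(-2*x)*sin(4*x)/10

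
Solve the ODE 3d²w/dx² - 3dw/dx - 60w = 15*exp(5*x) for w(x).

Divide through by 3: w'' - w' - 20w = 5*exp(5*x).
Characteristic equation r² - r - 20 = 0 factors as (r + 4)(r - 5) = 0, so r = -4, 5.
Hence w_h = C1*exp(-4*x) + C2*exp(5*x).
Since exp(5*x) solves the homogeneous equation (r = 5 is a root of multiplicity 1), multiply the trial by x. Try w_p = A*x*exp(5*x). Substituting into the equation and dividing by exp(5*x) gives A = 5/9, so w_p = 5*x*exp(5*x)/9.

w = C1*exp(-4*x) + C2*exp(5*x) + 5*x*exp(5*x)/9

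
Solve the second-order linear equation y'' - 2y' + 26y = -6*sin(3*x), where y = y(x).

Characteristic equation r² - 2r + 26 = 0 has discriminant (-2)² - 4·(26) = -100 < 0, so r = 1 ± 5i.
Hence y_h = C1*cos(5*x)*exp(x) + C2*exp(x)*sin(5*x).
Try y_p = A*cos(3*x) + B*sin(3*x). Substituting and equating the coefficients of cos(3x) and sin(3x) gives A = -36/325, B = -102/325, so y_p = -102*sin(3*x)/325 - 36*cos(3*x)/325.

y = -102*sin(3*x)/325 - 36*cos(3*x)/325 + C1*cos(5*x)*exp(x) + C2*exp(x)*sin(5*x)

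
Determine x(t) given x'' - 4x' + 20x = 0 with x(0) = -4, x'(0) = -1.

Characteristic equation r² - 4r + 20 = 0 has discriminant (-4)² - 4·(20) = -64 < 0, so r = 2 ± 4i.
Hence x_h = C1*cos(4*t)*exp(2*t) + C2*exp(2*t)*sin(4*t).
Apply the initial conditions: x(0) = C1 = -4 and x'(0) = 2*C1 + 4*C2 = -1. Solving gives C1 = -4, C2 = 7/4.

x = -4*cos(4*t)*exp(2*t) + 7*exp(2*t)*sin(4*t)/4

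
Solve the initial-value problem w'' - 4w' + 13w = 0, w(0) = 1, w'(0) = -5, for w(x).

Characteristic equation r² - 4r + 13 = 0 has discriminant (-4)² - 4·(13) = -36 < 0, so r = 2 ± 3i.
Hence w_h = C1*cos(3*x)*exp(2*x) + C2*exp(2*x)*sin(3*x).
Apply the initial conditions: w(0) = C1 = 1 and w'(0) = 2*C1 + 3*C2 = -5. Solving gives C1 = 1, C2 = -7/3.

w = cos(3*x)*exp(2*x) - 7*exp(2*x)*sin(3*x)/3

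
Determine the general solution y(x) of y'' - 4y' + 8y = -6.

y = -3/4 + C1*cos(2*x)*exp(2*x) + C2*exp(2*x)*sin(2*x)

Characteristic equation r² - 4r + 8 = 0 has discriminant (-4)² - 4·(8) = -16 < 0, so r = 2 ± 2i.
Hence y_h = C1*cos(2*x)*exp(2*x) + C2*exp(2*x)*sin(2*x).
For the particular solution try y_p = A0. Substituting and matching coefficients of each power of x gives A0 = -3/4, so y_p = -3/4.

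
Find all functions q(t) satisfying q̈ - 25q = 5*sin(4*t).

q = -5*sin(4*t)/41 + C1*exp(-5*t) + C2*exp(5*t)

Characteristic equation r² - 25 = 0 factors as (r + 5)(r - 5) = 0, so r = -5, 5.
Hence q_h = C1*exp(-5*t) + C2*exp(5*t).
Try q_p = A*cos(4*t) + B*sin(4*t). Substituting and equating the coefficients of cos(4t) and sin(4t) gives A = 0, B = -5/41, so q_p = -5*sin(4*t)/41.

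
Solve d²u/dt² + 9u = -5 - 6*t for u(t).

u = -5/9 - 2*t/3 + C1*cos(3*t) + C2*sin(3*t)

Characteristic equation r² + 9 = 0 has discriminant (0)² - 4·(9) = -36 < 0, so r = ± 3i.
Hence u_h = C1*cos(3*t) + C2*sin(3*t).
For the particular solution try u_p = A0 + A1*t. Substituting and matching coefficients of each power of t gives A0 = -5/9, A1 = -2/3, so u_p = -5/9 - 2*t/3.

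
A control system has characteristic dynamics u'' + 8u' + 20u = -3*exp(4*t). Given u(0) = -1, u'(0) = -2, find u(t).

u = -3*exp(4*t)/68 - 65*cos(2*t)*exp(-4*t)/68 - 48*exp(-4*t)*sin(2*t)/17

Characteristic equation r² + 8r + 20 = 0 has discriminant (8)² - 4·(20) = -16 < 0, so r = -4 ± 2i.
Hence u_h = C1*cos(2*t)*exp(-4*t) + C2*exp(-4*t)*sin(2*t).
Try u_p = A*exp(4*t). Substituting into the equation and dividing by exp(4*t) gives A = -3/68, so u_p = -3*exp(4*t)/68.
General solution: u = -3*exp(4*t)/68 + C1*cos(2*t)*exp(-4*t) + C2*exp(-4*t)*sin(2*t).
Apply the initial conditions: u(0) = -3/68 + C1 = -1 and u'(0) = -3/17 - 4*C1 + 2*C2 = -2. Solving gives C1 = -65/68, C2 = -48/17.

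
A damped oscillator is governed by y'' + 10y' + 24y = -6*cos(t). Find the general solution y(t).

Characteristic equation r² + 10r + 24 = 0 factors as (r + 6)(r + 4) = 0, so r = -6, -4.
Hence y_h = C1*exp(-6*t) + C2*exp(-4*t).
Try y_p = A*cos(t) + B*sin(t). Substituting and equating the coefficients of cos(t) and sin(t) gives A = -138/629, B = -60/629, so y_p = -138*cos(t)/629 - 60*sin(t)/629.

y = -138*cos(t)/629 - 60*sin(t)/629 + C1*exp(-6*t) + C2*exp(-4*t)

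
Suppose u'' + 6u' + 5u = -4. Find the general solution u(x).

u = -4/5 + C1*exp(-5*x) + C2*exp(-x)

Characteristic equation r² + 6r + 5 = 0 factors as (r + 5)(r + 1) = 0, so r = -5, -1.
Hence u_h = C1*exp(-5*x) + C2*exp(-x).
For the particular solution try u_p = A0. Substituting and matching coefficients of each power of x gives A0 = -4/5, so u_p = -4/5.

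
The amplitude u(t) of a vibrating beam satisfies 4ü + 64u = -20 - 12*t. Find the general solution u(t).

u = -5/16 - 3*t/16 + C1*cos(4*t) + C2*sin(4*t)

Divide through by 4: u'' + 16u = -5 - 3*t.
Characteristic equation r² + 16 = 0 has discriminant (0)² - 4·(16) = -64 < 0, so r = ± 4i.
Hence u_h = C1*cos(4*t) + C2*sin(4*t).
For the particular solution try u_p = A0 + A1*t. Substituting and matching coefficients of each power of t gives A0 = -5/16, A1 = -3/16, so u_p = -5/16 - 3*t/16.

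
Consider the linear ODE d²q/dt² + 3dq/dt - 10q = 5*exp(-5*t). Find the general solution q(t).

Characteristic equation r² + 3r - 10 = 0 factors as (r - 2)(r + 5) = 0, so r = 2, -5.
Hence q_h = C1*exp(2*t) + C2*exp(-5*t).
Since exp(-5*t) solves the homogeneous equation (r = -5 is a root of multiplicity 1), multiply the trial by t. Try q_p = A*t*exp(-5*t). Substituting into the equation and dividing by exp(-5*t) gives A = -5/7, so q_p = -5*t*exp(-5*t)/7.

q = C1*exp(2*t) + C2*exp(-5*t) - 5*t*exp(-5*t)/7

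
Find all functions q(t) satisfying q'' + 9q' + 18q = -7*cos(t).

q = -119*cos(t)/370 - 63*sin(t)/370 + C1*exp(-3*t) + C2*exp(-6*t)

Characteristic equation r² + 9r + 18 = 0 factors as (r + 3)(r + 6) = 0, so r = -3, -6.
Hence q_h = C1*exp(-3*t) + C2*exp(-6*t).
Try q_p = A*cos(t) + B*sin(t). Substituting and equating the coefficients of cos(t) and sin(t) gives A = -119/370, B = -63/370, so q_p = -119*cos(t)/370 - 63*sin(t)/370.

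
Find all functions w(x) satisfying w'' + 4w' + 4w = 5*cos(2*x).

Characteristic equation r² + 4r + 4 = 0 has discriminant (4)² - 4·(4) = 0, so r = -2 is a repeated root.
Hence w_h = (C1 + C2*x)*exp(-2*x).
Try w_p = A*cos(2*x) + B*sin(2*x). Substituting and equating the coefficients of cos(2x) and sin(2x) gives A = 0, B = 5/8, so w_p = 5*sin(2*x)/8.

w = 5*sin(2*x)/8 + C1*exp(-2*x) + C2*x*exp(-2*x)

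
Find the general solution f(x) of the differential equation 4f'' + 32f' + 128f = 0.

Divide through by 4: f'' + 8f' + 32f = 0.
Characteristic equation r² + 8r + 32 = 0 has discriminant (8)² - 4·(32) = -64 < 0, so r = -4 ± 4i.
Hence f_h = C1*cos(4*x)*exp(-4*x) + C2*exp(-4*x)*sin(4*x).

f = C1*cos(4*x)*exp(-4*x) + C2*exp(-4*x)*sin(4*x)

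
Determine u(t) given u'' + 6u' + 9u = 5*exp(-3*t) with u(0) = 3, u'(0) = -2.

u = 3*exp(-3*t) + 7*t*exp(-3*t) + 5*t**2*exp(-3*t)/2

Characteristic equation r² + 6r + 9 = 0 has discriminant (6)² - 4·(9) = 0, so r = -3 is a repeated root.
Hence u_h = (C1 + C2*t)*exp(-3*t).
Since exp(-3*t) solves the homogeneous equation (r = -3 is a root of multiplicity 2), multiply the trial by t^2. Try u_p = A*t^2*exp(-3*t). Substituting into the equation and dividing by exp(-3*t) gives A = 5/2, so u_p = 5*t^2*exp(-3*t)/2.
General solution: u = C1*exp(-3*t) + 5*t^2*exp(-3*t)/2 + C2*t*exp(-3*t).
Apply the initial conditions: u(0) = C1 = 3 and u'(0) = C2 - 3*C1 = -2. Solving gives C1 = 3, C2 = 7.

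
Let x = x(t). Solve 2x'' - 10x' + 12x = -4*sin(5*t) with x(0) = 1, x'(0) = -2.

x = -73*exp(3*t)/17 - 25*cos(5*t)/493 + 19*sin(5*t)/493 + 155*exp(2*t)/29

Divide through by 2: x'' - 5x' + 6x = -2*sin(5*t).
Characteristic equation r² - 5r + 6 = 0 factors as (r - 3)(r - 2) = 0, so r = 3, 2.
Hence x_h = C1*exp(3*t) + C2*exp(2*t).
Try x_p = A*cos(5*t) + B*sin(5*t). Substituting and equating the coefficients of cos(5t) and sin(5t) gives A = -25/493, B = 19/493, so x_p = -25*cos(5*t)/493 + 19*sin(5*t)/493.
General solution: x = -25*cos(5*t)/493 + 19*sin(5*t)/493 + C1*exp(3*t) + C2*exp(2*t).
Apply the initial conditions: x(0) = -25/493 + C1 + C2 = 1 and x'(0) = 95/493 + 2*C2 + 3*C1 = -2. Solving gives C1 = -73/17, C2 = 155/29.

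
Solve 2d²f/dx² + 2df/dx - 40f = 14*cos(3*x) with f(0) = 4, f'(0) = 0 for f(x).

Divide through by 2: f'' + f' - 20f = 7*cos(3*x).
Characteristic equation r² + r - 20 = 0 factors as (r + 5)(r - 4) = 0, so r = -5, 4.
Hence f_h = C1*exp(-5*x) + C2*exp(4*x).
Try f_p = A*cos(3*x) + B*sin(3*x). Substituting and equating the coefficients of cos(3x) and sin(3x) gives A = -203/850, B = 21/850, so f_p = -203*cos(3*x)/850 + 21*sin(3*x)/850.
General solution: f = -203*cos(3*x)/850 + 21*sin(3*x)/850 + C1*exp(-5*x) + C2*exp(4*x).
Apply the initial conditions: f(0) = -203/850 + C1 + C2 = 4 and f'(0) = 63/850 - 5*C1 + 4*C2 = 0. Solving gives C1 = 193/102, C2 = 176/75.

f = -203*cos(3*x)/850 + 21*sin(3*x)/850 + 176*exp(4*x)/75 + 193*exp(-5*x)/102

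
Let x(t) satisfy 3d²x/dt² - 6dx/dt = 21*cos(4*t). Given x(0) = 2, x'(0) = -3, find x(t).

x = 7/2 - 23*exp(2*t)/20 - 7*cos(4*t)/20 - 7*sin(4*t)/40

Divide through by 3: x'' - 2x' = 7*cos(4*t).
Characteristic equation r² - 2r = 0 factors as (r - 2)r = 0, so r = 2, 0.
Hence x_h = C1*exp(2*t) + C2.
Try x_p = A*cos(4*t) + B*sin(4*t). Substituting and equating the coefficients of cos(4t) and sin(4t) gives A = -7/20, B = -7/40, so x_p = -7*cos(4*t)/20 - 7*sin(4*t)/40.
General solution: x = C2 - 7*cos(4*t)/20 - 7*sin(4*t)/40 + C1*exp(2*t).
Apply the initial conditions: x(0) = -7/20 + C1 + C2 = 2 and x'(0) = -7/10 + 2*C1 = -3. Solving gives C1 = -23/20, C2 = 7/2.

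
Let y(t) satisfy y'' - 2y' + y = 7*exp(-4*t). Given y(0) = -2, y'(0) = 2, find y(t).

Characteristic equation r² - 2r + 1 = 0 has discriminant (-2)² - 4·(1) = 0, so r = 1 is a repeated root.
Hence y_h = (C1 + C2*t)*exp(t).
Try y_p = A*exp(-4*t). Substituting into the equation and dividing by exp(-4*t) gives A = 7/25, so y_p = 7*exp(-4*t)/25.
General solution: y = 7*exp(-4*t)/25 + C1*exp(t) + C2*t*exp(t).
Apply the initial conditions: y(0) = 7/25 + C1 = -2 and y'(0) = -28/25 + C1 + C2 = 2. Solving gives C1 = -57/25, C2 = 27/5.

y = -57*exp(t)/25 + 7*exp(-4*t)/25 + 27*t*exp(t)/5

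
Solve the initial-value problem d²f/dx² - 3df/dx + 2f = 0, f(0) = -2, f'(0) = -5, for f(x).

Characteristic equation r² - 3r + 2 = 0 factors as (r - 1)(r - 2) = 0, so r = 1, 2.
Hence f_h = C1*exp(x) + C2*exp(2*x).
Apply the initial conditions: f(0) = C1 + C2 = -2 and f'(0) = C1 + 2*C2 = -5. Solving gives C1 = 1, C2 = -3.

f = -3*exp(2*x) + exp(x)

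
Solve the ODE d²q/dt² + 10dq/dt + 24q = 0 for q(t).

Characteristic equation r² + 10r + 24 = 0 factors as (r + 4)(r + 6) = 0, so r = -4, -6.
Hence q_h = C1*exp(-4*t) + C2*exp(-6*t).

q = C1*exp(-4*t) + C2*exp(-6*t)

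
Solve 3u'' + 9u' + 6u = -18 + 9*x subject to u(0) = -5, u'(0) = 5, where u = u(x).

Divide through by 3: u'' + 3u' + 2u = -6 + 3*x.
Characteristic equation r² + 3r + 2 = 0 factors as (r + 1)(r + 2) = 0, so r = -1, -2.
Hence u_h = C1*exp(-x) + C2*exp(-2*x).
For the particular solution try u_p = A0 + A1*x. Substituting and matching coefficients of each power of x gives A0 = -21/4, A1 = 3/2, so u_p = -21/4 + 3*x/2.
General solution: u = -21/4 + 3*x/2 + C1*exp(-x) + C2*exp(-2*x).
Apply the initial conditions: u(0) = -21/4 + C1 + C2 = -5 and u'(0) = 3/2 - C1 - 2*C2 = 5. Solving gives C1 = 4, C2 = -15/4.

u = -21/4 + 4*exp(-x) - 15*exp(-2*x)/4 + 3*x/2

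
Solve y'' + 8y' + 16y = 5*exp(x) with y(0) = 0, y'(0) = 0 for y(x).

Characteristic equation r² + 8r + 16 = 0 has discriminant (8)² - 4·(16) = 0, so r = -4 is a repeated root.
Hence y_h = (C1 + C2*x)*exp(-4*x).
Try y_p = A*exp(x). Substituting into the equation and dividing by exp(x) gives A = 1/5, so y_p = exp(x)/5.
General solution: y = exp(x)/5 + C1*exp(-4*x) + C2*x*exp(-4*x).
Apply the initial conditions: y(0) = 1/5 + C1 = 0 and y'(0) = 1/5 + C2 - 4*C1 = 0. Solving gives C1 = -1/5, C2 = -1.

y = -exp(-4*x)/5 + exp(x)/5 - x*exp(-4*x)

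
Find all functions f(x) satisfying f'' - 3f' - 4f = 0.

Characteristic equation r² - 3r - 4 = 0 factors as (r - 4)(r + 1) = 0, so r = 4, -1.
Hence f_h = C1*exp(4*x) + C2*exp(-x).

f = C1*exp(4*x) + C2*exp(-x)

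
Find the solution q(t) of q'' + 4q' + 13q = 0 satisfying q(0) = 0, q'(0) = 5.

Characteristic equation r² + 4r + 13 = 0 has discriminant (4)² - 4·(13) = -36 < 0, so r = -2 ± 3i.
Hence q_h = C1*cos(3*t)*exp(-2*t) + C2*exp(-2*t)*sin(3*t).
Apply the initial conditions: q(0) = C1 = 0 and q'(0) = -2*C1 + 3*C2 = 5. Solving gives C1 = 0, C2 = 5/3.

q = 5*exp(-2*t)*sin(3*t)/3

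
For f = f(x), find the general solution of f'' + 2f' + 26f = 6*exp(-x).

f = 6*exp(-x)/25 + C1*cos(5*x)*exp(-x) + C2*exp(-x)*sin(5*x)

Characteristic equation r² + 2r + 26 = 0 has discriminant (2)² - 4·(26) = -100 < 0, so r = -1 ± 5i.
Hence f_h = C1*cos(5*x)*exp(-x) + C2*exp(-x)*sin(5*x).
Try f_p = A*exp(-x). Substituting into the equation and dividing by exp(-x) gives A = 6/25, so f_p = 6*exp(-x)/25.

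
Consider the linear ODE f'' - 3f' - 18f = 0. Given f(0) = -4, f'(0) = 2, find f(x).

Characteristic equation r² - 3r - 18 = 0 factors as (r - 6)(r + 3) = 0, so r = 6, -3.
Hence f_h = C1*exp(6*x) + C2*exp(-3*x).
Apply the initial conditions: f(0) = C1 + C2 = -4 and f'(0) = -3*C2 + 6*C1 = 2. Solving gives C1 = -10/9, C2 = -26/9.

f = -26*exp(-3*x)/9 - 10*exp(6*x)/9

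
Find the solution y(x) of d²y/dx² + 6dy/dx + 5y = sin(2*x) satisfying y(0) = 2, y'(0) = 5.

Characteristic equation r² + 6r + 5 = 0 factors as (r + 5)(r + 1) = 0, so r = -5, -1.
Hence y_h = C1*exp(-5*x) + C2*exp(-x).
Try y_p = A*cos(2*x) + B*sin(2*x). Substituting and equating the coefficients of cos(2x) and sin(2x) gives A = -12/145, B = 1/145, so y_p = -12*cos(2*x)/145 + sin(2*x)/145.
General solution: y = -12*cos(2*x)/145 + sin(2*x)/145 + C1*exp(-5*x) + C2*exp(-x).
Apply the initial conditions: y(0) = -12/145 + C1 + C2 = 2 and y'(0) = 2/145 - C2 - 5*C1 = 5. Solving gives C1 = -205/116, C2 = 77/20.

y = -205*exp(-5*x)/116 - 12*cos(2*x)/145 + sin(2*x)/145 + 77*exp(-x)/20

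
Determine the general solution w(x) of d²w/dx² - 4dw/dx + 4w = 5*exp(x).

Characteristic equation r² - 4r + 4 = 0 has discriminant (-4)² - 4·(4) = 0, so r = 2 is a repeated root.
Hence w_h = (C1 + C2*x)*exp(2*x).
Try w_p = A*exp(x). Substituting into the equation and dividing by exp(x) gives A = 5, so w_p = 5*exp(x).

w = 5*exp(x) + C1*exp(2*x) + C2*x*exp(2*x)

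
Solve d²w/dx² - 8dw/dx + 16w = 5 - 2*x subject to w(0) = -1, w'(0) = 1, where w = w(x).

w = 1/4 - 5*exp(4*x)/4 - x/8 + 49*x*exp(4*x)/8

Characteristic equation r² - 8r + 16 = 0 has discriminant (-8)² - 4·(16) = 0, so r = 4 is a repeated root.
Hence w_h = (C1 + C2*x)*exp(4*x).
For the particular solution try w_p = A0 + A1*x. Substituting and matching coefficients of each power of x gives A0 = 1/4, A1 = -1/8, so w_p = 1/4 - x/8.
General solution: w = 1/4 - x/8 + C1*exp(4*x) + C2*x*exp(4*x).
Apply the initial conditions: w(0) = 1/4 + C1 = -1 and w'(0) = -1/8 + C2 + 4*C1 = 1. Solving gives C1 = -5/4, C2 = 49/8.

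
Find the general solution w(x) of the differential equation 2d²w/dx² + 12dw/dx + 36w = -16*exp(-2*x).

w = -4*exp(-2*x)/5 + C1*cos(3*x)*exp(-3*x) + C2*exp(-3*x)*sin(3*x)

Divide through by 2: w'' + 6w' + 18w = -8*exp(-2*x).
Characteristic equation r² + 6r + 18 = 0 has discriminant (6)² - 4·(18) = -36 < 0, so r = -3 ± 3i.
Hence w_h = C1*cos(3*x)*exp(-3*x) + C2*exp(-3*x)*sin(3*x).
Try w_p = A*exp(-2*x). Substituting into the equation and dividing by exp(-2*x) gives A = -4/5, so w_p = -4*exp(-2*x)/5.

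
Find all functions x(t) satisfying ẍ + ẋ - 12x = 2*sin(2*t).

Characteristic equation r² + r - 12 = 0 factors as (r - 3)(r + 4) = 0, so r = 3, -4.
Hence x_h = C1*exp(3*t) + C2*exp(-4*t).
Try x_p = A*cos(2*t) + B*sin(2*t). Substituting and equating the coefficients of cos(2t) and sin(2t) gives A = -1/65, B = -8/65, so x_p = -8*sin(2*t)/65 - cos(2*t)/65.

x = -8*sin(2*t)/65 - cos(2*t)/65 + C1*exp(3*t) + C2*exp(-4*t)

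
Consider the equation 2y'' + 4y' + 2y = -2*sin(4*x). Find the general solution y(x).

Divide through by 2: y'' + 2y' + y = -sin(4*x).
Characteristic equation r² + 2r + 1 = 0 has discriminant (2)² - 4·(1) = 0, so r = -1 is a repeated root.
Hence y_h = (C1 + C2*x)*exp(-x).
Try y_p = A*cos(4*x) + B*sin(4*x). Substituting and equating the coefficients of cos(4x) and sin(4x) gives A = 8/289, B = 15/289, so y_p = 8*cos(4*x)/289 + 15*sin(4*x)/289.

y = 8*cos(4*x)/289 + 15*sin(4*x)/289 + C1*exp(-x) + C2*x*exp(-x)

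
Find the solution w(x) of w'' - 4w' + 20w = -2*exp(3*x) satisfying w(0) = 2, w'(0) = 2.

w = -2*exp(3*x)/17 - 8*exp(2*x)*sin(4*x)/17 + 36*cos(4*x)*exp(2*x)/17

Characteristic equation r² - 4r + 20 = 0 has discriminant (-4)² - 4·(20) = -64 < 0, so r = 2 ± 4i.
Hence w_h = C1*cos(4*x)*exp(2*x) + C2*exp(2*x)*sin(4*x).
Try w_p = A*exp(3*x). Substituting into the equation and dividing by exp(3*x) gives A = -2/17, so w_p = -2*exp(3*x)/17.
General solution: w = -2*exp(3*x)/17 + C1*cos(4*x)*exp(2*x) + C2*exp(2*x)*sin(4*x).
Apply the initial conditions: w(0) = -2/17 + C1 = 2 and w'(0) = -6/17 + 2*C1 + 4*C2 = 2. Solving gives C1 = 36/17, C2 = -8/17.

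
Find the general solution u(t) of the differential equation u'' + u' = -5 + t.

Characteristic equation r² + r = 0 factors as (r + 1)r = 0, so r = -1, 0.
Hence u_h = C1*exp(-t) + C2.
Since 0 is a characteristic root (multiplicity 1), multiply the polynomial trial by t: try u_p = t*(A0 + A1*t). Substituting and matching coefficients of each power of t gives A0 = -6, A1 = 1/2, so u_p = t^2/2 - 6*t.

u = C2 + t**2/2 - 6*t + C1*exp(-t)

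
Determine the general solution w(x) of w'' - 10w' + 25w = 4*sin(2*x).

w = 80*cos(2*x)/841 + 84*sin(2*x)/841 + C1*exp(5*x) + C2*x*exp(5*x)

Characteristic equation r² - 10r + 25 = 0 has discriminant (-10)² - 4·(25) = 0, so r = 5 is a repeated root.
Hence w_h = (C1 + C2*x)*exp(5*x).
Try w_p = A*cos(2*x) + B*sin(2*x). Substituting and equating the coefficients of cos(2x) and sin(2x) gives A = 80/841, B = 84/841, so w_p = 80*cos(2*x)/841 + 84*sin(2*x)/841.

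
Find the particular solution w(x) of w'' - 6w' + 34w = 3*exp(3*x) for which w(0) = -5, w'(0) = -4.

w = 3*exp(3*x)/25 - 128*cos(5*x)*exp(3*x)/25 + 11*exp(3*x)*sin(5*x)/5

Characteristic equation r² - 6r + 34 = 0 has discriminant (-6)² - 4·(34) = -100 < 0, so r = 3 ± 5i.
Hence w_h = C1*cos(5*x)*exp(3*x) + C2*exp(3*x)*sin(5*x).
Try w_p = A*exp(3*x). Substituting into the equation and dividing by exp(3*x) gives A = 3/25, so w_p = 3*exp(3*x)/25.
General solution: w = 3*exp(3*x)/25 + C1*cos(5*x)*exp(3*x) + C2*exp(3*x)*sin(5*x).
Apply the initial conditions: w(0) = 3/25 + C1 = -5 and w'(0) = 9/25 + 3*C1 + 5*C2 = -4. Solving gives C1 = -128/25, C2 = 11/5.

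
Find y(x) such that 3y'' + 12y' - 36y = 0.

Divide through by 3: y'' + 4y' - 12y = 0.
Characteristic equation r² + 4r - 12 = 0 factors as (r + 6)(r - 2) = 0, so r = -6, 2.
Hence y_h = C1*exp(-6*x) + C2*exp(2*x).

y = C1*exp(-6*x) + C2*exp(2*x)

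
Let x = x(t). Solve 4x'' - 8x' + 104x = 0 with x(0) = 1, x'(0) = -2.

x = cos(5*t)*exp(t) - 3*exp(t)*sin(5*t)/5

Divide through by 4: x'' - 2x' + 26x = 0.
Characteristic equation r² - 2r + 26 = 0 has discriminant (-2)² - 4·(26) = -100 < 0, so r = 1 ± 5i.
Hence x_h = C1*cos(5*t)*exp(t) + C2*exp(t)*sin(5*t).
Apply the initial conditions: x(0) = C1 = 1 and x'(0) = C1 + 5*C2 = -2. Solving gives C1 = 1, C2 = -3/5.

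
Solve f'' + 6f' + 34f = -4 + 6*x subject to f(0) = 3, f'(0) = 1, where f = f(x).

f = -43/289 + 3*x/17 + 910*cos(5*x)*exp(-3*x)/289 + 2968*exp(-3*x)*sin(5*x)/1445

Characteristic equation r² + 6r + 34 = 0 has discriminant (6)² - 4·(34) = -100 < 0, so r = -3 ± 5i.
Hence f_h = C1*cos(5*x)*exp(-3*x) + C2*exp(-3*x)*sin(5*x).
For the particular solution try f_p = A0 + A1*x. Substituting and matching coefficients of each power of x gives A0 = -43/289, A1 = 3/17, so f_p = -43/289 + 3*x/17.
General solution: f = -43/289 + 3*x/17 + C1*cos(5*x)*exp(-3*x) + C2*exp(-3*x)*sin(5*x).
Apply the initial conditions: f(0) = -43/289 + C1 = 3 and f'(0) = 3/17 - 3*C1 + 5*C2 = 1. Solving gives C1 = 910/289, C2 = 2968/1445.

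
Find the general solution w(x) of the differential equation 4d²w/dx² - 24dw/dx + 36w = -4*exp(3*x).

Divide through by 4: w'' - 6w' + 9w = -exp(3*x).
Characteristic equation r² - 6r + 9 = 0 has discriminant (-6)² - 4·(9) = 0, so r = 3 is a repeated root.
Hence w_h = (C1 + C2*x)*exp(3*x).
Since exp(3*x) solves the homogeneous equation (r = 3 is a root of multiplicity 2), multiply the trial by x^2. Try w_p = A*x^2*exp(3*x). Substituting into the equation and dividing by exp(3*x) gives A = -1/2, so w_p = -x^2*exp(3*x)/2.

w = C1*exp(3*x) - x**2*exp(3*x)/2 + C2*x*exp(3*x)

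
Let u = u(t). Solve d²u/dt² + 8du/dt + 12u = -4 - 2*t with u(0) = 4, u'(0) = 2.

u = -2/9 - 191*exp(-6*t)/72 - t/6 + 55*exp(-2*t)/8

Characteristic equation r² + 8r + 12 = 0 factors as (r + 6)(r + 2) = 0, so r = -6, -2.
Hence u_h = C1*exp(-6*t) + C2*exp(-2*t).
For the particular solution try u_p = A0 + A1*t. Substituting and matching coefficients of each power of t gives A0 = -2/9, A1 = -1/6, so u_p = -2/9 - t/6.
General solution: u = -2/9 - t/6 + C1*exp(-6*t) + C2*exp(-2*t).
Apply the initial conditions: u(0) = -2/9 + C1 + C2 = 4 and u'(0) = -1/6 - 6*C1 - 2*C2 = 2. Solving gives C1 = -191/72, C2 = 55/8.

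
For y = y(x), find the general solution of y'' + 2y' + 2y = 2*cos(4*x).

y = -7*cos(4*x)/65 + 4*sin(4*x)/65 + C1*cos(x)*exp(-x) + C2*exp(-x)*sin(x)

Characteristic equation r² + 2r + 2 = 0 has discriminant (2)² - 4·(2) = -4 < 0, so r = -1 ± i.
Hence y_h = C1*cos(x)*exp(-x) + C2*exp(-x)*sin(x).
Try y_p = A*cos(4*x) + B*sin(4*x). Substituting and equating the coefficients of cos(4x) and sin(4x) gives A = -7/65, B = 4/65, so y_p = -7*cos(4*x)/65 + 4*sin(4*x)/65.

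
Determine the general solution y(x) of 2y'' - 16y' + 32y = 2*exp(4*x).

Divide through by 2: y'' - 8y' + 16y = exp(4*x).
Characteristic equation r² - 8r + 16 = 0 has discriminant (-8)² - 4·(16) = 0, so r = 4 is a repeated root.
Hence y_h = (C1 + C2*x)*exp(4*x).
Since exp(4*x) solves the homogeneous equation (r = 4 is a root of multiplicity 2), multiply the trial by x^2. Try y_p = A*x^2*exp(4*x). Substituting into the equation and dividing by exp(4*x) gives A = 1/2, so y_p = x^2*exp(4*x)/2.

y = C1*exp(4*x) + x**2*exp(4*x)/2 + C2*x*exp(4*x)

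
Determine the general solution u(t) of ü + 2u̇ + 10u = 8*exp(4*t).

u = 4*exp(4*t)/17 + C1*cos(3*t)*exp(-t) + C2*exp(-t)*sin(3*t)

Characteristic equation r² + 2r + 10 = 0 has discriminant (2)² - 4·(10) = -36 < 0, so r = -1 ± 3i.
Hence u_h = C1*cos(3*t)*exp(-t) + C2*exp(-t)*sin(3*t).
Try u_p = A*exp(4*t). Substituting into the equation and dividing by exp(4*t) gives A = 4/17, so u_p = 4*exp(4*t)/17.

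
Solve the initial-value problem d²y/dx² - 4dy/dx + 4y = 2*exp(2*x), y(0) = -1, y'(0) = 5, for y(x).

Characteristic equation r² - 4r + 4 = 0 has discriminant (-4)² - 4·(4) = 0, so r = 2 is a repeated root.
Hence y_h = (C1 + C2*x)*exp(2*x).
Since exp(2*x) solves the homogeneous equation (r = 2 is a root of multiplicity 2), multiply the trial by x^2. Try y_p = A*x^2*exp(2*x). Substituting into the equation and dividing by exp(2*x) gives A = 1, so y_p = x^2*exp(2*x).
General solution: y = C1*exp(2*x) + x^2*exp(2*x) + C2*x*exp(2*x).
Apply the initial conditions: y(0) = C1 = -1 and y'(0) = C2 + 2*C1 = 5. Solving gives C1 = -1, C2 = 7.

y = -exp(2*x) + x**2*exp(2*x) + 7*x*exp(2*x)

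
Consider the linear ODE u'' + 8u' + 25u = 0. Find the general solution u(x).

u = C1*cos(3*x)*exp(-4*x) + C2*exp(-4*x)*sin(3*x)

Characteristic equation r² + 8r + 25 = 0 has discriminant (8)² - 4·(25) = -36 < 0, so r = -4 ± 3i.
Hence u_h = C1*cos(3*x)*exp(-4*x) + C2*exp(-4*x)*sin(3*x).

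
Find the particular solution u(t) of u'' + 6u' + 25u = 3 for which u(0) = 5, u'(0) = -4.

Characteristic equation r² + 6r + 25 = 0 has discriminant (6)² - 4·(25) = -64 < 0, so r = -3 ± 4i.
Hence u_h = C1*cos(4*t)*exp(-3*t) + C2*exp(-3*t)*sin(4*t).
For the particular solution try u_p = A0. Substituting and matching coefficients of each power of t gives A0 = 3/25, so u_p = 3/25.
General solution: u = 3/25 + C1*cos(4*t)*exp(-3*t) + C2*exp(-3*t)*sin(4*t).
Apply the initial conditions: u(0) = 3/25 + C1 = 5 and u'(0) = -3*C1 + 4*C2 = -4. Solving gives C1 = 122/25, C2 = 133/50.

u = 3/25 + 122*cos(4*t)*exp(-3*t)/25 + 133*exp(-3*t)*sin(4*t)/50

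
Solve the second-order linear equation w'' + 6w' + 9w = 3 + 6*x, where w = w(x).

Characteristic equation r² + 6r + 9 = 0 has discriminant (6)² - 4·(9) = 0, so r = -3 is a repeated root.
Hence w_h = (C1 + C2*x)*exp(-3*x).
For the particular solution try w_p = A0 + A1*x. Substituting and matching coefficients of each power of x gives A0 = -1/9, A1 = 2/3, so w_p = -1/9 + 2*x/3.

w = -1/9 + 2*x/3 + C1*exp(-3*x) + C2*x*exp(-3*x)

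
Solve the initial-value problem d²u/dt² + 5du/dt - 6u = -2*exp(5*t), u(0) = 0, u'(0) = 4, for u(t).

Characteristic equation r² + 5r - 6 = 0 factors as (r + 6)(r - 1) = 0, so r = -6, 1.
Hence u_h = C1*exp(-6*t) + C2*exp(t).
Try u_p = A*exp(5*t). Substituting into the equation and dividing by exp(5*t) gives A = -1/22, so u_p = -exp(5*t)/22.
General solution: u = -exp(5*t)/22 + C1*exp(-6*t) + C2*exp(t).
Apply the initial conditions: u(0) = -1/22 + C1 + C2 = 0 and u'(0) = -5/22 + C2 - 6*C1 = 4. Solving gives C1 = -46/77, C2 = 9/14.

u = -46*exp(-6*t)/77 - exp(5*t)/22 + 9*exp(t)/14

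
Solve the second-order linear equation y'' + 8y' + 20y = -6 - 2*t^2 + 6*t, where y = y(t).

y = -221/500 - t**2/10 + 19*t/50 + C1*cos(2*t)*exp(-4*t) + C2*exp(-4*t)*sin(2*t)

Characteristic equation r² + 8r + 20 = 0 has discriminant (8)² - 4·(20) = -16 < 0, so r = -4 ± 2i.
Hence y_h = C1*cos(2*t)*exp(-4*t) + C2*exp(-4*t)*sin(2*t).
For the particular solution try y_p = A0 + A1*t + A2*t^2. Substituting and matching coefficients of each power of t gives A0 = -221/500, A1 = 19/50, A2 = -1/10, so y_p = -221/500 - t^2/10 + 19*t/50.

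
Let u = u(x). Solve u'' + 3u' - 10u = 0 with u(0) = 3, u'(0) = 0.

Characteristic equation r² + 3r - 10 = 0 factors as (r + 5)(r - 2) = 0, so r = -5, 2.
Hence u_h = C1*exp(-5*x) + C2*exp(2*x).
Apply the initial conditions: u(0) = C1 + C2 = 3 and u'(0) = -5*C1 + 2*C2 = 0. Solving gives C1 = 6/7, C2 = 15/7.

u = 6*exp(-5*x)/7 + 15*exp(2*x)/7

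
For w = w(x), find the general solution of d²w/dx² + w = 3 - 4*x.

Characteristic equation r² + 1 = 0 has discriminant (0)² - 4·(1) = -4 < 0, so r = ± i.
Hence w_h = C1*cos(x) + C2*sin(x).
For the particular solution try w_p = A0 + A1*x. Substituting and matching coefficients of each power of x gives A0 = 3, A1 = -4, so w_p = 3 - 4*x.

w = 3 - 4*x + C1*cos(x) + C2*sin(x)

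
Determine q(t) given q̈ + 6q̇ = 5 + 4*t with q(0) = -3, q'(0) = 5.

q = -247/108 - 77*exp(-6*t)/108 + t**2/3 + 13*t/18

Characteristic equation r² + 6r = 0 factors as (r + 6)r = 0, so r = -6, 0.
Hence q_h = C1*exp(-6*t) + C2.
Since 0 is a characteristic root (multiplicity 1), multiply the polynomial trial by t: try q_p = t*(A0 + A1*t). Substituting and matching coefficients of each power of t gives A0 = 13/18, A1 = 1/3, so q_p = t^2/3 + 13*t/18.
General solution: q = C2 + t^2/3 + 13*t/18 + C1*exp(-6*t).
Apply the initial conditions: q(0) = C1 + C2 = -3 and q'(0) = 13/18 - 6*C1 = 5. Solving gives C1 = -77/108, C2 = -247/108.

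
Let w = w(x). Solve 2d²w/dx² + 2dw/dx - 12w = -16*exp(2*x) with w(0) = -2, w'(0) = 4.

w = -48*exp(-3*x)/25 - 2*exp(2*x)/25 - 8*x*exp(2*x)/5

Divide through by 2: w'' + w' - 6w = -8*exp(2*x).
Characteristic equation r² + r - 6 = 0 factors as (r + 3)(r - 2) = 0, so r = -3, 2.
Hence w_h = C1*exp(-3*x) + C2*exp(2*x).
Since exp(2*x) solves the homogeneous equation (r = 2 is a root of multiplicity 1), multiply the trial by x. Try w_p = A*x*exp(2*x). Substituting into the equation and dividing by exp(2*x) gives A = -8/5, so w_p = -8*x*exp(2*x)/5.
General solution: w = C1*exp(-3*x) + C2*exp(2*x) - 8*x*exp(2*x)/5.
Apply the initial conditions: w(0) = C1 + C2 = -2 and w'(0) = -8/5 - 3*C1 + 2*C2 = 4. Solving gives C1 = -48/25, C2 = -2/25.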